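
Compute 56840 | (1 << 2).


56840 | (1 << 2) = 56840 | 4 = 56844

56844


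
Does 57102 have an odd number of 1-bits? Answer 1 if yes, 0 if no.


0b1101111100001110 has 10 ones => parity 0

0


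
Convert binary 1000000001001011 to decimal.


1000000001001011 in decimal = 32843

32843


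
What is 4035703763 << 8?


0b11110000100010111111001111010011 << 8 = 0b1111000010001011111100111101001100000000 = 1033140163328

1033140163328


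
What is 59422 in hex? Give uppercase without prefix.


59422 = E81E hex

E81E


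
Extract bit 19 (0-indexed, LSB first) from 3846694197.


0b11100101010001111110010100110101, position 19 = 0

0


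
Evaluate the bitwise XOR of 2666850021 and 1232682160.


0b10011110111101001110011011100101 ^ 0b1001001011110010011110010110000 = 0b11010111100011011101101001010101 = 3616397909

3616397909


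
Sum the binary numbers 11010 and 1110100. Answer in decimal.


11010 + 1110100 = 10001110 = 142

142


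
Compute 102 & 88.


0b1100110 & 0b1011000 = 0b1000000 = 64

64


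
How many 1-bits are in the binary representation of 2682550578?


0b10011111111001000111100100110010 has 18 set bits

18


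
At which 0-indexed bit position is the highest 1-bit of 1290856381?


0b1001100111100001110011110111101. Highest set bit at position 30

30


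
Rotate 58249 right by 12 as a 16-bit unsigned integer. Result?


Rotate 0b1110001110001001 right by 12 (16-bit) = 0b11100010011110 = 14494

14494


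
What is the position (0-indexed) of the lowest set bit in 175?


0b10101111. Lowest set bit at position 0

0


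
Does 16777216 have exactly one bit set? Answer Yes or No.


0b1000000000000000000000000. Only one bit set => Yes

Yes


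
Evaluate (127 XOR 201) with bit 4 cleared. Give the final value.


Step 1: 127 ^ 201 = 182
Step 2: 182 & ~(1 << 4) = 166

166


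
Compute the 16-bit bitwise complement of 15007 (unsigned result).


~0b11101010011111 = 0b1100010101100000 = 50528 (16-bit unsigned)

50528


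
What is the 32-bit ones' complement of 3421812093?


3421812093 ^ 4294967295 = 873155202

873155202


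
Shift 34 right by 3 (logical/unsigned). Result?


0b100010 >> 3 = 0b100 = 4

4


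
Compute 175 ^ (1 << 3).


175 ^ (1 << 3) = 175 ^ 8 = 167

167


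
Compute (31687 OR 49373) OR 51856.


Step 1: 31687 | 49373 = 64479
Step 2: 64479 | 51856 = 64479

64479


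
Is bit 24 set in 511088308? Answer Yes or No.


0b11110011101101001011010110100, bit 24 = 0. No

No


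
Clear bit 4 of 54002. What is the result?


54002 & ~(1 << 4) = 53986

53986


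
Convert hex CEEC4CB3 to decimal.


CEEC4CB3 hex = 3471592627 decimal

3471592627


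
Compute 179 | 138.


0b10110011 | 0b10001010 = 0b10111011 = 187

187


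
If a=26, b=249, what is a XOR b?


26 ^ 249 = 227

227


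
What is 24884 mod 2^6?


24884 & 63 = 52

52


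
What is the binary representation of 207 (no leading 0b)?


207 = 11001111 in binary

11001111


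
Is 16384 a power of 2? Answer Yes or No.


0b100000000000000. Only one bit set => Yes

Yes


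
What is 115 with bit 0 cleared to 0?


115 & ~(1 << 0) = 114

114


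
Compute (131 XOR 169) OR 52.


Step 1: 131 ^ 169 = 42
Step 2: 42 | 52 = 62

62


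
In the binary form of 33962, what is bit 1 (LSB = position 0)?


0b1000010010101010, position 1 = 1

1


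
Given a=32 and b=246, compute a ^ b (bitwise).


32 ^ 246 = 214

214


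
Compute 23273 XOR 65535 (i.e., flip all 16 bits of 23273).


23273 ^ 65535 = 42262

42262


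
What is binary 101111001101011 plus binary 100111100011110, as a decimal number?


101111001101011 + 100111100011110 = 1010110110001001 = 44425

44425


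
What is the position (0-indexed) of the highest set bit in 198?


0b11000110. Highest set bit at position 7

7


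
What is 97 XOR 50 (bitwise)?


0b1100001 ^ 0b110010 = 0b1010011 = 83

83


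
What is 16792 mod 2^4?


16792 & 15 = 8

8


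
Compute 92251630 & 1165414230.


0b101011111111010010111101110 & 0b1000101011101101100111101010110 = 0b101011101101000010101000110 = 91653446

91653446


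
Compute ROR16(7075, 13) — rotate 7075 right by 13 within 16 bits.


Rotate 0b1101110100011 right by 13 (16-bit) = 0b1101110100011000 = 56600

56600


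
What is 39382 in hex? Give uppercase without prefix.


39382 = 99D6 hex

99D6


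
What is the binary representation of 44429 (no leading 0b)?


44429 = 1010110110001101 in binary

1010110110001101


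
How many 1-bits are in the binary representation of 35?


0b100011 has 3 set bits

3


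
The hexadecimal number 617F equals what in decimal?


617F hex = 24959 decimal

24959


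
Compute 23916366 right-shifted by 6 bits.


0b1011011001110111101001110 >> 6 = 0b1011011001110111101 = 373693

373693


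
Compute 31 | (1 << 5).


31 | (1 << 5) = 31 | 32 = 63

63


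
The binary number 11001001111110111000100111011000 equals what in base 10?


11001001111110111000100111011000 in decimal = 3388705240

3388705240


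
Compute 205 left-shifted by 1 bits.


0b11001101 << 1 = 0b110011010 = 410

410


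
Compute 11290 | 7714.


0b10110000011010 | 0b1111000100010 = 0b11111000111010 = 15930

15930


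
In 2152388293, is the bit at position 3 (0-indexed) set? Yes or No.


0b10000000010010101101011011000101, bit 3 = 0. No

No


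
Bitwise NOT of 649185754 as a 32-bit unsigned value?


~0b100110101100011100100111011010 = 0b11011001010011100011011000100101 = 3645781541 (32-bit unsigned)

3645781541


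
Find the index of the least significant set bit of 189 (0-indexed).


0b10111101. Lowest set bit at position 0

0


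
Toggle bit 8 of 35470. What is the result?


35470 ^ (1 << 8) = 35470 ^ 256 = 35726

35726


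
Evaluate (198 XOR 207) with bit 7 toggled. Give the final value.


Step 1: 198 ^ 207 = 9
Step 2: 9 ^ (1 << 7) = 9 ^ 128 = 137

137


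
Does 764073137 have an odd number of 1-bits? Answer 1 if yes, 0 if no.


0b101101100010101101010010110001 has 15 ones => parity 1

1


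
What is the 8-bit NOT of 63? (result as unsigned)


~0b111111 = 0b11000000 = 192 (8-bit unsigned)

192


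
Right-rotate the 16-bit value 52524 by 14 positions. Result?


Rotate 0b1100110100101100 right by 14 (16-bit) = 0b11010010110011 = 13491

13491


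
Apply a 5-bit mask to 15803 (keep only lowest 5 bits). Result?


15803 & 31 = 27

27


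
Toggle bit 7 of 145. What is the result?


145 ^ (1 << 7) = 145 ^ 128 = 17

17


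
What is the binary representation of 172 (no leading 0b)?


172 = 10101100 in binary

10101100


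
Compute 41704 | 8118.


0b1010001011101000 | 0b1111110110110 = 0b1011111111111110 = 49150

49150


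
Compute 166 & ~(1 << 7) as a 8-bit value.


166 & ~(1 << 7) = 38

38


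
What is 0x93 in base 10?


93 hex = 147 decimal

147


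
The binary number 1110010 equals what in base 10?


1110010 in decimal = 114

114


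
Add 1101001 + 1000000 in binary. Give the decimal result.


1101001 + 1000000 = 10101001 = 169

169


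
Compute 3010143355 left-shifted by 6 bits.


0b10110011011010110010010001111011 << 6 = 0b10110011011010110010010001111011000000 = 192649174720

192649174720


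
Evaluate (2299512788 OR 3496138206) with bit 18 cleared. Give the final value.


Step 1: 2299512788 | 3496138206 = 3647985630
Step 2: 3647985630 & ~(1 << 18) = 3647723486

3647723486


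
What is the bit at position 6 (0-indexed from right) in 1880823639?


0b1110000000110110001011101010111, position 6 = 1

1


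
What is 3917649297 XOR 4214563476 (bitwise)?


0b11101001100000101001010110010001 ^ 0b11111011001101010010001010010100 = 0b10010101101111011011100000101 = 314029829

314029829


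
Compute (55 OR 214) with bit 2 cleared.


Step 1: 55 | 214 = 247
Step 2: 247 & ~(1 << 2) = 243

243


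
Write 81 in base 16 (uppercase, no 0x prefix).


81 = 51 hex

51


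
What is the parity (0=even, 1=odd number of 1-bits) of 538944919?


0b100000000111111010010110010111 has 15 ones => parity 1

1


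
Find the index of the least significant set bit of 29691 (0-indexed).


0b111001111111011. Lowest set bit at position 0

0


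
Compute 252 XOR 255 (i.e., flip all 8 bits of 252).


252 ^ 255 = 3

3


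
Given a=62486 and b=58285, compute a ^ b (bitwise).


62486 ^ 58285 = 6075

6075


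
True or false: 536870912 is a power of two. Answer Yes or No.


0b100000000000000000000000000000. Only one bit set => Yes

Yes


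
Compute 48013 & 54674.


0b1011101110001101 & 0b1101010110010010 = 0b1001000110000000 = 37248

37248


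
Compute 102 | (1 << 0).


102 | (1 << 0) = 102 | 1 = 103

103


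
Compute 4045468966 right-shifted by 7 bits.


0b11110001001000001111010100100110 >> 7 = 0b1111000100100000111101010 = 31605226

31605226


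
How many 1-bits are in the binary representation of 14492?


0b11100010011100 has 7 set bits

7


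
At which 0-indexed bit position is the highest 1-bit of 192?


0b11000000. Highest set bit at position 7

7


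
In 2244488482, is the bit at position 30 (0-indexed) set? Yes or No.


0b10000101110010000010110100100010, bit 30 = 0. No

No


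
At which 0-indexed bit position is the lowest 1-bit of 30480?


0b111011100010000. Lowest set bit at position 4

4


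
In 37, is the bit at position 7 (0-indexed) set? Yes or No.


0b100101, bit 7 = 0. No

No


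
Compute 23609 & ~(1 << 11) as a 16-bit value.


23609 & ~(1 << 11) = 21561

21561


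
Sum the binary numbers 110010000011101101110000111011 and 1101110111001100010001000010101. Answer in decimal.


110010000011101101110000111011 + 1101110111001100010001000010101 = 10100000111101001111111001010000 = 2700410448

2700410448


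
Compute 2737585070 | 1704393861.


0b10100011001011000011101110101110 | 0b1100101100101101111110010000101 = 0b11100111101111101111111110101111 = 3888054191

3888054191


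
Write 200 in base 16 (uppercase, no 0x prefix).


200 = C8 hex

C8


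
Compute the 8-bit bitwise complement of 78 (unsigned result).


~0b1001110 = 0b10110001 = 177 (8-bit unsigned)

177


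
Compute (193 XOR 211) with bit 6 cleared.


Step 1: 193 ^ 211 = 18
Step 2: 18 & ~(1 << 6) = 18

18


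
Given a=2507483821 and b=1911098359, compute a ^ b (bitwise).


2507483821 ^ 1911098359 = 3835437402

3835437402


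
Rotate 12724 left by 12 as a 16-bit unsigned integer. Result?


Rotate 0b11000110110100 left by 12 (16-bit) = 0b100001100011011 = 17179

17179


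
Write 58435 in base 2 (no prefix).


58435 = 1110010001000011 in binary

1110010001000011


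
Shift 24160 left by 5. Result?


0b101111001100000 << 5 = 0b10111100110000000000 = 773120

773120


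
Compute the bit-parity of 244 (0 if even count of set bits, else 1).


0b11110100 has 5 ones => parity 1

1


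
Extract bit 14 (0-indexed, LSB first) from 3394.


0b110101000010, position 14 = 0

0


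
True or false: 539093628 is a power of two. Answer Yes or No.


0b100000001000011110101001111100. Multiple bits set => No

No


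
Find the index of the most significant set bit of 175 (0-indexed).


0b10101111. Highest set bit at position 7

7


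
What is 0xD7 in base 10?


D7 hex = 215 decimal

215


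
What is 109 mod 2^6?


109 & 63 = 45

45


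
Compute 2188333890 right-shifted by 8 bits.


0b10000010011011110101001101000010 >> 8 = 0b100000100110111101010011 = 8548179

8548179


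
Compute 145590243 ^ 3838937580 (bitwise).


0b1000101011011000011111100011 ^ 0b11100100110100011000100111101100 = 0b11101100011111000000111000001111 = 3967553039

3967553039


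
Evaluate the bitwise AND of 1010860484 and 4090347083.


0b111100010000001000000111000100 & 0b11110011110011011011111001001011 = 0b110000010000001000000001000000 = 809533504

809533504


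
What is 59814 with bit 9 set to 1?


59814 | (1 << 9) = 59814 | 512 = 60326

60326


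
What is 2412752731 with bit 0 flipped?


2412752731 ^ (1 << 0) = 2412752731 ^ 1 = 2412752730

2412752730


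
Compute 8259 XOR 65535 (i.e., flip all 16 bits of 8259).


8259 ^ 65535 = 57276

57276


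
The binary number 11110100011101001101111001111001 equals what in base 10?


11110100011101001101111001111001 in decimal = 4101299833

4101299833


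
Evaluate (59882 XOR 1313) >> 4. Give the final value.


Step 1: 59882 ^ 1313 = 60619
Step 2: 60619 >> 4 = 3788

3788


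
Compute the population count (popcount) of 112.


0b1110000 has 3 set bits

3


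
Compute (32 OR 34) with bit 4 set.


Step 1: 32 | 34 = 34
Step 2: 34 | (1 << 4) = 34 | 16 = 50

50


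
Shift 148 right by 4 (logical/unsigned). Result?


0b10010100 >> 4 = 0b1001 = 9

9


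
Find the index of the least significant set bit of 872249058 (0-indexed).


0b110011111111010111011011100010. Lowest set bit at position 1

1


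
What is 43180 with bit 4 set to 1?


43180 | (1 << 4) = 43180 | 16 = 43196

43196


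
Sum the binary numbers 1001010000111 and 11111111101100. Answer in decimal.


1001010000111 + 11111111101100 = 101001001110011 = 21107

21107


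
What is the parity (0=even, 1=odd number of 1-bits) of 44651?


0b1010111001101011 has 10 ones => parity 0

0


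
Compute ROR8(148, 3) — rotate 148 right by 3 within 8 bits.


Rotate 0b10010100 right by 3 (8-bit) = 0b10010010 = 146

146


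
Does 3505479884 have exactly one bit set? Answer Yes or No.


0b11010000111100010110000011001100. Multiple bits set => No

No


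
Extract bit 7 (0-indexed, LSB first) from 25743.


0b110010010001111, position 7 = 1

1


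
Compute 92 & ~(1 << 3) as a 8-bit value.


92 & ~(1 << 3) = 84

84


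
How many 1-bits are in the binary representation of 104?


0b1101000 has 3 set bits

3


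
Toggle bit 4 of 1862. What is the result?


1862 ^ (1 << 4) = 1862 ^ 16 = 1878

1878


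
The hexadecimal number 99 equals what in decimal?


99 hex = 153 decimal

153


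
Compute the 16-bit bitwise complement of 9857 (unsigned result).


~0b10011010000001 = 0b1101100101111110 = 55678 (16-bit unsigned)

55678


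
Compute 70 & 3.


0b1000110 & 0b11 = 0b10 = 2

2


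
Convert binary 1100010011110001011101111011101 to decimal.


1100010011110001011101111011101 in decimal = 1652079581

1652079581


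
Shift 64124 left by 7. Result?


0b1111101001111100 << 7 = 0b11111010011111000000000 = 8207872

8207872


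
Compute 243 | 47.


0b11110011 | 0b101111 = 0b11111111 = 255

255


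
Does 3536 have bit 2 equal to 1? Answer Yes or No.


0b110111010000, bit 2 = 0. No

No


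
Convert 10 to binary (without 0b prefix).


10 = 1010 in binary

1010


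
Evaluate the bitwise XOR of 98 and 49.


0b1100010 ^ 0b110001 = 0b1010011 = 83

83


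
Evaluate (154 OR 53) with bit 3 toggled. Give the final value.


Step 1: 154 | 53 = 191
Step 2: 191 ^ (1 << 3) = 191 ^ 8 = 183

183


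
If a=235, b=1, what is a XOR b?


235 ^ 1 = 234

234


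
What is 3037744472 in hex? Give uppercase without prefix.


3037744472 = B5104D58 hex

B5104D58


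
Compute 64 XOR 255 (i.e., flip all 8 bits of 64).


64 ^ 255 = 191

191


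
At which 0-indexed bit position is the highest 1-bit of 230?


0b11100110. Highest set bit at position 7

7


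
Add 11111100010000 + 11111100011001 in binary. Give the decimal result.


11111100010000 + 11111100011001 = 111111000101001 = 32297

32297


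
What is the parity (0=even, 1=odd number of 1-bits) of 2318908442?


0b10001010001101111011110000011010 has 16 ones => parity 0

0


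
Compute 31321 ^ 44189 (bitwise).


0b111101001011001 ^ 0b1010110010011101 = 0b1101011011000100 = 54980

54980


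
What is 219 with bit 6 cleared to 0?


219 & ~(1 << 6) = 155

155


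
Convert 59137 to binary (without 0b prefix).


59137 = 1110011100000001 in binary

1110011100000001


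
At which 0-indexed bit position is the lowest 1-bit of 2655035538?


0b10011110010000001010000010010010. Lowest set bit at position 1

1


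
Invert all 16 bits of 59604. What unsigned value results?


59604 ^ 65535 = 5931

5931


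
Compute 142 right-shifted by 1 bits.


0b10001110 >> 1 = 0b1000111 = 71

71


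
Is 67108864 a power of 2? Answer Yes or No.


0b100000000000000000000000000. Only one bit set => Yes

Yes


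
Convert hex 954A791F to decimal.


954A791F hex = 2504685855 decimal

2504685855


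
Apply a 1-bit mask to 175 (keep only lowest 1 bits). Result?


175 & 1 = 1

1


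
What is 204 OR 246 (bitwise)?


0b11001100 | 0b11110110 = 0b11111110 = 254

254


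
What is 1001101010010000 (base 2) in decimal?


1001101010010000 in decimal = 39568

39568


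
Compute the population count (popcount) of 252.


0b11111100 has 6 set bits

6


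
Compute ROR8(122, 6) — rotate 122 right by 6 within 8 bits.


Rotate 0b1111010 right by 6 (8-bit) = 0b11101001 = 233

233


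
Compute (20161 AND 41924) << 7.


Step 1: 20161 & 41924 = 704
Step 2: 704 << 7 = 90112

90112


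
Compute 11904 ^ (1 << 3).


11904 ^ (1 << 3) = 11904 ^ 8 = 11912

11912


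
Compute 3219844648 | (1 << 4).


3219844648 | (1 << 4) = 3219844648 | 16 = 3219844664

3219844664


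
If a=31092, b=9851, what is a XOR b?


31092 ^ 9851 = 24335

24335


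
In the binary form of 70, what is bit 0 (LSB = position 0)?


0b1000110, position 0 = 0

0


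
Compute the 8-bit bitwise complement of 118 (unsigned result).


~0b1110110 = 0b10001001 = 137 (8-bit unsigned)

137


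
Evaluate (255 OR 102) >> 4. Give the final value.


Step 1: 255 | 102 = 255
Step 2: 255 >> 4 = 15

15


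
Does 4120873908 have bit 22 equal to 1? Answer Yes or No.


0b11110101100111111000101110110100, bit 22 = 0. No

No


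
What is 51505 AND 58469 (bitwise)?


0b1100100100110001 & 0b1110010001100101 = 0b1100000000100001 = 49185

49185


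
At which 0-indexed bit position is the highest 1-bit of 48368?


0b1011110011110000. Highest set bit at position 15

15


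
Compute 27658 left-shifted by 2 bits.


0b110110000001010 << 2 = 0b11011000000101000 = 110632

110632


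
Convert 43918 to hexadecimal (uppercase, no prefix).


43918 = AB8E hex

AB8E


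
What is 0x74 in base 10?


74 hex = 116 decimal

116


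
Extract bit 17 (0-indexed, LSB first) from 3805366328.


0b11100010110100010100100000111000, position 17 = 0

0


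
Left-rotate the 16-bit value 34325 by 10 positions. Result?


Rotate 0b1000011000010101 left by 10 (16-bit) = 0b101011000011000 = 22040

22040


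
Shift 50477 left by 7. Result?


0b1100010100101101 << 7 = 0b11000101001011010000000 = 6461056

6461056


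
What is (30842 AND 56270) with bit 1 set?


Step 1: 30842 & 56270 = 22602
Step 2: 22602 | (1 << 1) = 22602 | 2 = 22602

22602


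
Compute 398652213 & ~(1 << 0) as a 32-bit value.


398652213 & ~(1 << 0) = 398652212

398652212


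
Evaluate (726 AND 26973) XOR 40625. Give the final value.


Step 1: 726 & 26973 = 84
Step 2: 84 ^ 40625 = 40677

40677


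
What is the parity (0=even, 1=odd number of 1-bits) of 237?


0b11101101 has 6 ones => parity 0

0


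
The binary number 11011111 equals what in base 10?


11011111 in decimal = 223

223


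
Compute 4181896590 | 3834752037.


0b11111001010000101010110110001110 | 0b11100100100100011010110000100101 = 0b11111101110100111010110110101111 = 4258508207

4258508207


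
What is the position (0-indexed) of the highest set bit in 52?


0b110100. Highest set bit at position 5

5


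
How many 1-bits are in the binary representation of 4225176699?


0b11111011110101110001010001111011 has 21 set bits

21


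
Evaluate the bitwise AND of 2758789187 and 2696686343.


0b10100100011011111100100001000011 & 0b10100000101111000010101100000111 = 0b10100000001011000000100000000011 = 2687240195

2687240195


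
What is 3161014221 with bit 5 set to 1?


3161014221 | (1 << 5) = 3161014221 | 32 = 3161014253

3161014253


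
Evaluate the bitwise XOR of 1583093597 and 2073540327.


0b1011110010111000001011101011101 ^ 0b1111011100101111011011011100111 = 0b100101110010111010000110111010 = 634102202

634102202


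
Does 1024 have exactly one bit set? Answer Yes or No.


0b10000000000. Only one bit set => Yes

Yes


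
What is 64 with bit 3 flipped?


64 ^ (1 << 3) = 64 ^ 8 = 72

72


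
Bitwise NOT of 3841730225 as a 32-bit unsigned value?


~0b11100100111111000010011010110001 = 0b11011000000111101100101001110 = 453237070 (32-bit unsigned)

453237070


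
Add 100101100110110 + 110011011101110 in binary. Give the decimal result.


100101100110110 + 110011011101110 = 1011001000100100 = 45604

45604


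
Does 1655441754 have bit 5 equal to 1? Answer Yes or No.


0b1100010101011000000100101011010, bit 5 = 0. No

No


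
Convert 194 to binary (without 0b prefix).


194 = 11000010 in binary

11000010


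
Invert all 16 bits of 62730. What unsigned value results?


62730 ^ 65535 = 2805

2805


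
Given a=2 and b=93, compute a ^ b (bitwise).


2 ^ 93 = 95

95


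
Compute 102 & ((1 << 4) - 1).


102 & 15 = 6

6


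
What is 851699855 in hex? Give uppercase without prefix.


851699855 = 32C3E88F hex

32C3E88F


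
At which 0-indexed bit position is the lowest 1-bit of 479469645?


0b11100100101000010000001001101. Lowest set bit at position 0

0


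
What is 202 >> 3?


0b11001010 >> 3 = 0b11001 = 25

25


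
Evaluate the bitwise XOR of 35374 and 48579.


0b1000101000101110 ^ 0b1011110111000011 = 0b11011111101101 = 14317

14317


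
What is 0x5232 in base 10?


5232 hex = 21042 decimal

21042


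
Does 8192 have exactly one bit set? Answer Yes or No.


0b10000000000000. Only one bit set => Yes

Yes


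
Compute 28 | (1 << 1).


28 | (1 << 1) = 28 | 2 = 30

30


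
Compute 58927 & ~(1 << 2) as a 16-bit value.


58927 & ~(1 << 2) = 58923

58923


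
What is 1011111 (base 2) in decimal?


1011111 in decimal = 95

95


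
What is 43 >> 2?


0b101011 >> 2 = 0b1010 = 10

10


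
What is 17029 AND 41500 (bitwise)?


0b100001010000101 & 0b1010001000011100 = 0b1000000100 = 516

516


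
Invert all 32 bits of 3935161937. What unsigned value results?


3935161937 ^ 4294967295 = 359805358

359805358


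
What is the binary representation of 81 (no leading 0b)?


81 = 1010001 in binary

1010001


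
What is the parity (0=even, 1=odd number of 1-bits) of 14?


0b1110 has 3 ones => parity 1

1


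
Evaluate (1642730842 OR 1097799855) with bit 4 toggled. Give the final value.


Step 1: 1642730842 | 1097799855 = 1643060735
Step 2: 1643060735 ^ (1 << 4) = 1643060735 ^ 16 = 1643060719

1643060719


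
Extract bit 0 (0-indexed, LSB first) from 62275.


0b1111001101000011, position 0 = 1

1


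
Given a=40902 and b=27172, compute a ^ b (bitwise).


40902 ^ 27172 = 62946

62946


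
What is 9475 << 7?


0b10010100000011 << 7 = 0b100101000000110000000 = 1212800

1212800


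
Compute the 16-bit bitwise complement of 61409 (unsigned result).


~0b1110111111100001 = 0b1000000011110 = 4126 (16-bit unsigned)

4126


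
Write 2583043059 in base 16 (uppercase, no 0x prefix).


2583043059 = 99F61BF3 hex

99F61BF3


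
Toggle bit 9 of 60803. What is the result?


60803 ^ (1 << 9) = 60803 ^ 512 = 61315

61315


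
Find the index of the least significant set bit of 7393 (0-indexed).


0b1110011100001. Lowest set bit at position 0

0


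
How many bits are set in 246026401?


0b1110101010100001000010100001 has 11 set bits

11


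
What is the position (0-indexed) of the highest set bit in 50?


0b110010. Highest set bit at position 5

5


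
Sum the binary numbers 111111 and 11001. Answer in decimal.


111111 + 11001 = 1011000 = 88

88


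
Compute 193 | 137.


0b11000001 | 0b10001001 = 0b11001001 = 201

201


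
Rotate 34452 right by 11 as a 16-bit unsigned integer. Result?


Rotate 0b1000011010010100 right by 11 (16-bit) = 0b1101001010010000 = 53904

53904


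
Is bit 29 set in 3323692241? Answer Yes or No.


0b11000110000110111000010011010001, bit 29 = 0. No

No


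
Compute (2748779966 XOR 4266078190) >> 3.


Step 1: 2748779966 ^ 4266078190 = 1569727056
Step 2: 1569727056 >> 3 = 196215882

196215882


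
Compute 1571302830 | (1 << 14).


1571302830 | (1 << 14) = 1571302830 | 16384 = 1571319214

1571319214


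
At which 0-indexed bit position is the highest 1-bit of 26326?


0b110011011010110. Highest set bit at position 14

14


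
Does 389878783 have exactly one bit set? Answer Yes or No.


0b10111001111010001001111111111. Multiple bits set => No

No


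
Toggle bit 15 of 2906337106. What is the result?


2906337106 ^ (1 << 15) = 2906337106 ^ 32768 = 2906369874

2906369874


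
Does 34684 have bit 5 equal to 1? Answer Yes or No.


0b1000011101111100, bit 5 = 1. Yes

Yes


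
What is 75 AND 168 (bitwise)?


0b1001011 & 0b10101000 = 0b1000 = 8

8


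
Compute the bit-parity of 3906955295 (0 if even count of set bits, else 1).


0b11101000110111110110100000011111 has 19 ones => parity 1

1


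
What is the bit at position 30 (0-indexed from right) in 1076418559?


0b1000000001010001101011111111111, position 30 = 1

1


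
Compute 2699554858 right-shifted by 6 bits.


0b10100000111001111111000000101010 >> 6 = 0b10100000111001111111000000 = 42180544

42180544


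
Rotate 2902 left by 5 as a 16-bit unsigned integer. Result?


Rotate 0b101101010110 left by 5 (16-bit) = 0b110101011000001 = 27329

27329


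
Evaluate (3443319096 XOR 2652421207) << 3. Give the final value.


Step 1: 3443319096 ^ 2652421207 = 1394892143
Step 2: 1394892143 << 3 = 11159137144

11159137144


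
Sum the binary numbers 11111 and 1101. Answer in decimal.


11111 + 1101 = 101100 = 44

44


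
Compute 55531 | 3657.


0b1101100011101011 | 0b111001001001 = 0b1101111011101011 = 57067

57067


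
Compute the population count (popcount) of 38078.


0b1001010010111110 has 9 set bits

9


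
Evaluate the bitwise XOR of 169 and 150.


0b10101001 ^ 0b10010110 = 0b111111 = 63

63


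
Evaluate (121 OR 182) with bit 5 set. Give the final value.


Step 1: 121 | 182 = 255
Step 2: 255 | (1 << 5) = 255 | 32 = 255

255


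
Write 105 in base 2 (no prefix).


105 = 1101001 in binary

1101001


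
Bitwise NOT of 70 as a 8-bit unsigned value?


~0b1000110 = 0b10111001 = 185 (8-bit unsigned)

185


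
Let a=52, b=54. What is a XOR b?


52 ^ 54 = 2

2


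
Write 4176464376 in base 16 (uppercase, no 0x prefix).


4176464376 = F8EFC9F8 hex

F8EFC9F8


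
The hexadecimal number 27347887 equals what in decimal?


27347887 hex = 657750151 decimal

657750151


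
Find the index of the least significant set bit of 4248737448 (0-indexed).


0b11111101001111101001011010101000. Lowest set bit at position 3

3


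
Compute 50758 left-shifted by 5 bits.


0b1100011001000110 << 5 = 0b110001100100011000000 = 1624256

1624256


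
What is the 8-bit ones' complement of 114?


114 ^ 255 = 141

141


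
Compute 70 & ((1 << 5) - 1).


70 & 31 = 6

6


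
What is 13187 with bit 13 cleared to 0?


13187 & ~(1 << 13) = 4995

4995


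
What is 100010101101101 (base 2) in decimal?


100010101101101 in decimal = 17773

17773


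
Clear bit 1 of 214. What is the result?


214 & ~(1 << 1) = 212

212


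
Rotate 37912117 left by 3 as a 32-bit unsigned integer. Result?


Rotate 0b10010000100111111000110101 left by 3 (32-bit) = 0b10010000100111111000110101000 = 303296936

303296936


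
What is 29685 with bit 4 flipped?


29685 ^ (1 << 4) = 29685 ^ 16 = 29669

29669


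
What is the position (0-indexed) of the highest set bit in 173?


0b10101101. Highest set bit at position 7

7


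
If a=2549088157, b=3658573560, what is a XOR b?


2549088157 ^ 3658573560 = 1308531045

1308531045


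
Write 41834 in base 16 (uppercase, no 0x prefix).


41834 = A36A hex

A36A


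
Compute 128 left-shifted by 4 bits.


0b10000000 << 4 = 0b100000000000 = 2048

2048


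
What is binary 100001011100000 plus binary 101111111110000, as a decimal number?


100001011100000 + 101111111110000 = 1010001011010000 = 41680

41680


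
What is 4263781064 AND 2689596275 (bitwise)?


0b11111110001001000010001011001000 & 0b10100000010011111111101101110011 = 0b10100000000001000010001001000000 = 2684625472

2684625472


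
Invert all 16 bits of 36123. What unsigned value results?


36123 ^ 65535 = 29412

29412


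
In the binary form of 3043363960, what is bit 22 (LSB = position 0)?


0b10110101011001100000110001111000, position 22 = 1

1


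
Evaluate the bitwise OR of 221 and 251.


0b11011101 | 0b11111011 = 0b11111111 = 255

255


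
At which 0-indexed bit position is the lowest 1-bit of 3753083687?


0b11011111101100111000001100100111. Lowest set bit at position 0

0


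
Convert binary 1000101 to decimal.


1000101 in decimal = 69

69


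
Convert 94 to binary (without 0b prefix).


94 = 1011110 in binary

1011110


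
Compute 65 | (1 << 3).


65 | (1 << 3) = 65 | 8 = 73

73


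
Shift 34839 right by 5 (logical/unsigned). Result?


0b1000100000010111 >> 5 = 0b10001000000 = 1088

1088


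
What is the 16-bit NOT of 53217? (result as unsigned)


~0b1100111111100001 = 0b11000000011110 = 12318 (16-bit unsigned)

12318


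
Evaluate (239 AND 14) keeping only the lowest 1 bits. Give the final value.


Step 1: 239 & 14 = 14
Step 2: 14 & 1 = 0

0


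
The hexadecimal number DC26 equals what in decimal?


DC26 hex = 56358 decimal

56358


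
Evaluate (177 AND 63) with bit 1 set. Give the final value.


Step 1: 177 & 63 = 49
Step 2: 49 | (1 << 1) = 49 | 2 = 51

51


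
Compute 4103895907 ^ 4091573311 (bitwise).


0b11110100100111000111101101100011 ^ 0b11110011111000000111010000111111 = 0b111011111000000111101011100 = 125570908

125570908


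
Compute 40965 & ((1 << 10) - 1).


40965 & 1023 = 5

5


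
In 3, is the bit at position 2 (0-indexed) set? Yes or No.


0b11, bit 2 = 0. No

No


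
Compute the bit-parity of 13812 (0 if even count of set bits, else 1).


0b11010111110100 has 9 ones => parity 1

1


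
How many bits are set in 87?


0b1010111 has 5 set bits

5


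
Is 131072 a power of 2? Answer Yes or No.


0b100000000000000000. Only one bit set => Yes

Yes


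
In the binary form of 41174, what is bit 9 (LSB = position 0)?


0b1010000011010110, position 9 = 0

0


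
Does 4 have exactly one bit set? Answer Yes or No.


0b100. Only one bit set => Yes

Yes


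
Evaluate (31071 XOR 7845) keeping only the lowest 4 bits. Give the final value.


Step 1: 31071 ^ 7845 = 26618
Step 2: 26618 & 15 = 10

10


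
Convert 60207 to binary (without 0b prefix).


60207 = 1110101100101111 in binary

1110101100101111


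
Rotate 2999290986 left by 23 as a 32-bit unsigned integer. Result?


Rotate 0b10110010110001011000110001101010 left by 23 (32-bit) = 0b110101010110010110001011000110 = 895050438

895050438


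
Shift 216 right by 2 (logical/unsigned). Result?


0b11011000 >> 2 = 0b110110 = 54

54


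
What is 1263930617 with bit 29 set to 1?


1263930617 | (1 << 29) = 1263930617 | 536870912 = 1800801529

1800801529


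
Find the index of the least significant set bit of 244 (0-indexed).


0b11110100. Lowest set bit at position 2

2


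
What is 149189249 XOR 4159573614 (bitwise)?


0b1000111001000111001010000001 ^ 0b11110111111011100000111001101110 = 0b11111111000010100111110011101111 = 4278877423

4278877423


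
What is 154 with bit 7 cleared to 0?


154 & ~(1 << 7) = 26

26


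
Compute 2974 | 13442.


0b101110011110 | 0b11010010000010 = 0b11111110011110 = 16286

16286


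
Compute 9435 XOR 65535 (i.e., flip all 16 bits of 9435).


9435 ^ 65535 = 56100

56100


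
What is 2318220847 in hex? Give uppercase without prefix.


2318220847 = 8A2D3E2F hex

8A2D3E2F


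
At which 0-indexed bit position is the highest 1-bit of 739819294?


0b101100000110001011111100011110. Highest set bit at position 29

29


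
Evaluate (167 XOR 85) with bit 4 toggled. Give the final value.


Step 1: 167 ^ 85 = 242
Step 2: 242 ^ (1 << 4) = 242 ^ 16 = 226

226


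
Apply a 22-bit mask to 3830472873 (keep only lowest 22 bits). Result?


3830472873 & 4194303 = 1073321

1073321


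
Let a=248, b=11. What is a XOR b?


248 ^ 11 = 243

243


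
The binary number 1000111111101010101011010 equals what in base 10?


1000111111101010101011010 in decimal = 18863450

18863450


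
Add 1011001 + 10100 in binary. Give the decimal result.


1011001 + 10100 = 1101101 = 109

109


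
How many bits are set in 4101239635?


0b11110100011100111111001101010011 has 20 set bits

20


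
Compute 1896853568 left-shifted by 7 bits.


0b1110001000011111011000001000000 << 7 = 0b11100010000111110110000010000000000000 = 242797256704

242797256704


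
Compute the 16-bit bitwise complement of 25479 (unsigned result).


~0b110001110000111 = 0b1001110001111000 = 40056 (16-bit unsigned)

40056


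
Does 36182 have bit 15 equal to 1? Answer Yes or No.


0b1000110101010110, bit 15 = 1. Yes

Yes


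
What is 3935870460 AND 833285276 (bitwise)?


0b11101010100110001001110111111100 & 0b110001101010101110110010011100 = 0b100000100010001000110010011100 = 545819804

545819804


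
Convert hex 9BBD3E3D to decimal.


9BBD3E3D hex = 2612870717 decimal

2612870717


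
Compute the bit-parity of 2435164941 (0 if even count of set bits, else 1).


0b10010001001001011010101100001101 has 14 ones => parity 0

0


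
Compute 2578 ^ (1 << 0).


2578 ^ (1 << 0) = 2578 ^ 1 = 2579

2579


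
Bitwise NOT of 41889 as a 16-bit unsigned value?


~0b1010001110100001 = 0b101110001011110 = 23646 (16-bit unsigned)

23646


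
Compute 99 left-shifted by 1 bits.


0b1100011 << 1 = 0b11000110 = 198

198


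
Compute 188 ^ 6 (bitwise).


0b10111100 ^ 0b110 = 0b10111010 = 186

186


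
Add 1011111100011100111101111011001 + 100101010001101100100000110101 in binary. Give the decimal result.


1011111100011100111101111011001 + 100101010001101100100000110101 = 10000100110101010100010000001110 = 2228569102

2228569102


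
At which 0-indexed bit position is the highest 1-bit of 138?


0b10001010. Highest set bit at position 7

7


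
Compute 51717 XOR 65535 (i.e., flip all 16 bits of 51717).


51717 ^ 65535 = 13818

13818


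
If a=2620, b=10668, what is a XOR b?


2620 ^ 10668 = 9104

9104


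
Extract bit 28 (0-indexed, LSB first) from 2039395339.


0b1111001100011101011010000001011, position 28 = 1

1


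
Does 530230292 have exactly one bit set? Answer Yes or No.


0b11111100110101010110000010100. Multiple bits set => No

No


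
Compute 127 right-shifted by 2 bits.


0b1111111 >> 2 = 0b11111 = 31

31


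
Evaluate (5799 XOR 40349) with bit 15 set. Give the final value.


Step 1: 5799 ^ 40349 = 35642
Step 2: 35642 | (1 << 15) = 35642 | 32768 = 35642

35642


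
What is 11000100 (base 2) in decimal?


11000100 in decimal = 196

196


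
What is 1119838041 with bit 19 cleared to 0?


1119838041 & ~(1 << 19) = 1119313753

1119313753


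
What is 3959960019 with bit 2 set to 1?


3959960019 | (1 << 2) = 3959960019 | 4 = 3959960023

3959960023


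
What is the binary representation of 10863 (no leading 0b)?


10863 = 10101001101111 in binary

10101001101111


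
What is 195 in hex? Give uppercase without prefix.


195 = C3 hex

C3


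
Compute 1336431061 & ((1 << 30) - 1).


1336431061 & 1073741823 = 262689237

262689237


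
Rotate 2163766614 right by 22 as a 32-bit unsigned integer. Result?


Rotate 0b10000000111110000111010101010110 right by 22 (32-bit) = 0b11100001110101010101101000000011 = 3788855811

3788855811


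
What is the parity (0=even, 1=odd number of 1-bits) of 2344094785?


0b10001011101110000000110001000001 has 12 ones => parity 0

0


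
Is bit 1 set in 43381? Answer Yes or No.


0b1010100101110101, bit 1 = 0. No

No


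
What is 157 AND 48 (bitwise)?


0b10011101 & 0b110000 = 0b10000 = 16

16


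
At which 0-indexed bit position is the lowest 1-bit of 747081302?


0b101100100001111000111001010110. Lowest set bit at position 1

1


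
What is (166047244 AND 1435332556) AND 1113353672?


Step 1: 166047244 & 1435332556 = 25505292
Step 2: 25505292 & 1113353672 = 273416

273416


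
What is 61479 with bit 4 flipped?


61479 ^ (1 << 4) = 61479 ^ 16 = 61495

61495


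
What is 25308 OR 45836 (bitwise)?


0b110001011011100 | 0b1011001100001100 = 0b1111001111011100 = 62428

62428


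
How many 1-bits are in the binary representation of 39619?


0b1001101011000011 has 8 set bits

8


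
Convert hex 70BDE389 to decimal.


70BDE389 hex = 1891492745 decimal

1891492745


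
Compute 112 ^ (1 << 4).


112 ^ (1 << 4) = 112 ^ 16 = 96

96


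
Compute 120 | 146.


0b1111000 | 0b10010010 = 0b11111010 = 250

250


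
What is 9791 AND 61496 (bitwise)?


0b10011000111111 & 0b1111000000111000 = 0b10000000111000 = 8248

8248


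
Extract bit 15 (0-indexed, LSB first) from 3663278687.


0b11011010010110010011001001011111, position 15 = 0

0


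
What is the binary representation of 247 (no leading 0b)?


247 = 11110111 in binary

11110111


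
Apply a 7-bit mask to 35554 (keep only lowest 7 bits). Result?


35554 & 127 = 98

98


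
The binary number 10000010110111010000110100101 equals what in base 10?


10000010110111010000110100101 in decimal = 274440613

274440613


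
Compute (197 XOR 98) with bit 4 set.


Step 1: 197 ^ 98 = 167
Step 2: 167 | (1 << 4) = 167 | 16 = 183

183


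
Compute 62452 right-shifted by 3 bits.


0b1111001111110100 >> 3 = 0b1111001111110 = 7806

7806


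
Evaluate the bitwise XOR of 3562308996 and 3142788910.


0b11010100010101001000010110000100 ^ 0b10111011010100110010011100101110 = 0b1101111000001111010001010101010 = 1862771370

1862771370


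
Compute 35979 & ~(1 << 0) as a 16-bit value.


35979 & ~(1 << 0) = 35978

35978


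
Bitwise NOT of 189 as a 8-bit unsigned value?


~0b10111101 = 0b1000010 = 66 (8-bit unsigned)

66


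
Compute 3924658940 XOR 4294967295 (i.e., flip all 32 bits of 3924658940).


3924658940 ^ 4294967295 = 370308355

370308355
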